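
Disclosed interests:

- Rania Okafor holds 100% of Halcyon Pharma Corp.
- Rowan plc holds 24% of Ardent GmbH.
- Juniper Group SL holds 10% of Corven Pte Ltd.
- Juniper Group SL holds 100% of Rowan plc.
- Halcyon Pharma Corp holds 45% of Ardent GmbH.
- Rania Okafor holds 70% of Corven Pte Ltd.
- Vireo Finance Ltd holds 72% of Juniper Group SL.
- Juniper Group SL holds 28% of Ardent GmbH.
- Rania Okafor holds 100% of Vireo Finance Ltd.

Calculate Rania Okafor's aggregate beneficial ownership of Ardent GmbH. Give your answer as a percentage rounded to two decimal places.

82.44%

Rania reaches Ardent along 3 paths.
Via Vireo → Juniper → Rowan: 100% × 72% × 100% × 24% = 17.28%.
Via Halcyon: 100% × 45% = 45%.
Via Vireo → Juniper: 100% × 72% × 28% = 20.16%.
Total: 17.28% + 45% + 20.16% = 82.44%.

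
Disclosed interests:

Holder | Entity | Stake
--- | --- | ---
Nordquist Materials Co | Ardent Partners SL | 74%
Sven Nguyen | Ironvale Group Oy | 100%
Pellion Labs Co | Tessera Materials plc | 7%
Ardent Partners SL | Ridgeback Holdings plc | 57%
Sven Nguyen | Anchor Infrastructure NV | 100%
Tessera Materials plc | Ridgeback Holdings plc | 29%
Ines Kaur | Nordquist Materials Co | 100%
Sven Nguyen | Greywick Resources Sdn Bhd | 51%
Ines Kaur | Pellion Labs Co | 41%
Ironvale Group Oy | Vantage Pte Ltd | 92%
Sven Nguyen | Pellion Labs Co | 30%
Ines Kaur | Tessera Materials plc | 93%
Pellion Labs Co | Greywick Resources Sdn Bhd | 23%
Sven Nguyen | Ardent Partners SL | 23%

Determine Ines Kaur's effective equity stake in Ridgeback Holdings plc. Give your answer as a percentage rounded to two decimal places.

69.98%

Ines reaches Ridgeback along 3 paths.
Via Pellion → Tessera: 41% × 7% × 29% = 0.8323%.
Via Tessera: 93% × 29% = 26.97%.
Via Nordquist → Ardent: 100% × 74% × 57% = 42.18%.
Total: 0.8323% + 26.97% + 42.18% = 69.9823%.
Rounded: 69.98%.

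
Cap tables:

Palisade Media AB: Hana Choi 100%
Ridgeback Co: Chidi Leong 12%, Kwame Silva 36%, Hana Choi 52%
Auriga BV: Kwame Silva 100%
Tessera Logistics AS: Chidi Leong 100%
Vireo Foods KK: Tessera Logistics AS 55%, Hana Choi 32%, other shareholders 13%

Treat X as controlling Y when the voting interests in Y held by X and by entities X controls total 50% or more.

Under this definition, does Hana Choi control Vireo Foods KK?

No

Hana holds 100% of Palisade, so Hana controls Palisade.
Hana holds 52% of Ridgeback, so Hana controls Ridgeback.
In Vireo, Hana's side holds only 32%, not ≥ 50%.
So Hana does not control Vireo.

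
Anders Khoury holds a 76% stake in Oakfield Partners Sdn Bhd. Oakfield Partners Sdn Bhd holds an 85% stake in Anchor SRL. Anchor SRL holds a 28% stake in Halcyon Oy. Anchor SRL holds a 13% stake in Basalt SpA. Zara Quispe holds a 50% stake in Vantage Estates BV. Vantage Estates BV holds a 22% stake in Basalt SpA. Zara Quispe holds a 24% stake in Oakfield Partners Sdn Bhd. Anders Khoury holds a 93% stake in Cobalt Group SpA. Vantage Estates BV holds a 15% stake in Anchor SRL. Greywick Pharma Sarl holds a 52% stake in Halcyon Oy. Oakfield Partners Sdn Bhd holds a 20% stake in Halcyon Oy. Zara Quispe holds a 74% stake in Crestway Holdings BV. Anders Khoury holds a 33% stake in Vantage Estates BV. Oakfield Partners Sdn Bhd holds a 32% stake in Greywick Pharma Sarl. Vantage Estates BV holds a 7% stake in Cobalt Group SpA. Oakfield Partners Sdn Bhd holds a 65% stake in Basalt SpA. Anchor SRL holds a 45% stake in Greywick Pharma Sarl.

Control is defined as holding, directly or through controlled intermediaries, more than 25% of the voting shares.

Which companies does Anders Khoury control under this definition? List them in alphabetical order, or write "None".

Anders holds 76% of Oakfield, so Anders controls Oakfield.
Anders holds 33% of Vantage, so Anders controls Vantage.
Vantage and Oakfield together hold 15% + 85% = 100% of Anchor, so Anders controls Anchor.
Oakfield and Anchor together hold 32% + 45% = 77% of Greywick, so Anders controls Greywick.
Anchor and Oakfield and Vantage together hold 13% + 65% + 22% = 100% of Basalt, so Anders controls Basalt.
Anders and Vantage together hold 93% + 7% = 100% of Cobalt, so Anders controls Cobalt.
Oakfield and Greywick and Anchor together hold 20% + 52% + 28% = 100% of Halcyon, so Anders controls Halcyon.
No other company's threshold is met.

Anchor SRL, Basalt SpA, Cobalt Group SpA, Greywick Pharma Sarl, Halcyon Oy, Oakfield Partners Sdn Bhd, Vantage Estates BV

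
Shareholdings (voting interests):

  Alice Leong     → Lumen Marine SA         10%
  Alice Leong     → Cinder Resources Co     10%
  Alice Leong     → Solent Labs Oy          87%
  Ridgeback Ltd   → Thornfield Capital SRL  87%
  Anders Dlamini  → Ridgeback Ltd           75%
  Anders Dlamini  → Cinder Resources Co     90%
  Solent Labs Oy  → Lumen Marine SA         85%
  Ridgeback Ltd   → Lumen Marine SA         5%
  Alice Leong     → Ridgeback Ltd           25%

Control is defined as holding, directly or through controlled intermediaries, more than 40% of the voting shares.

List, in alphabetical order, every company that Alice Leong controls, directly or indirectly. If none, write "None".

Alice holds 87% of Solent, so Alice controls Solent.
Alice and Solent together hold 10% + 85% = 95% of Lumen, so Alice controls Lumen.
No other company's threshold is met.

Lumen Marine SA, Solent Labs Oy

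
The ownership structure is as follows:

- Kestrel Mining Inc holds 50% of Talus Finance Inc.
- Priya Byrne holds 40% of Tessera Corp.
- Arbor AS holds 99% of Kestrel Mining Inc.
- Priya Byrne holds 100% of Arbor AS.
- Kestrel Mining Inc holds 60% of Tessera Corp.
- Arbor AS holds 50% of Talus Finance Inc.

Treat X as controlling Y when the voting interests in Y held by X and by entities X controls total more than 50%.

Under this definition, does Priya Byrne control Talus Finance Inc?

Priya holds 100% of Arbor, so Priya controls Arbor.
Arbor holds 99% of Kestrel, so Priya controls Kestrel.
Kestrel and Arbor together hold 50% + 50% = 100% of Talus, so Priya controls Talus.

Yes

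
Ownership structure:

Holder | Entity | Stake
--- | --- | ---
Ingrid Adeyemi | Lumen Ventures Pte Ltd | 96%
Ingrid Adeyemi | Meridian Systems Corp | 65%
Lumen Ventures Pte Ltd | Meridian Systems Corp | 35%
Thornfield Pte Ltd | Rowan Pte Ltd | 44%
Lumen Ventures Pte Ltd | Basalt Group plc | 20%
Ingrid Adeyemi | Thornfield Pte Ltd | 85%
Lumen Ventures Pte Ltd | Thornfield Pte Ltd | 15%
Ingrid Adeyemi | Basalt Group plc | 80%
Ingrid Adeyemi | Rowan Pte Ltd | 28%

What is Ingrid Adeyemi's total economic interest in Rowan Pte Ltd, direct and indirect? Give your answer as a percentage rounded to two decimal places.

71.74%

Ingrid reaches Rowan along 3 paths.
Via Thornfield: 85% × 44% = 37.4%.
Via Lumen → Thornfield: 96% × 15% × 44% = 6.336%.
Direct stake: 28% = 28%.
Total: 37.4% + 6.336% + 28% = 71.736%.
Rounded: 71.74%.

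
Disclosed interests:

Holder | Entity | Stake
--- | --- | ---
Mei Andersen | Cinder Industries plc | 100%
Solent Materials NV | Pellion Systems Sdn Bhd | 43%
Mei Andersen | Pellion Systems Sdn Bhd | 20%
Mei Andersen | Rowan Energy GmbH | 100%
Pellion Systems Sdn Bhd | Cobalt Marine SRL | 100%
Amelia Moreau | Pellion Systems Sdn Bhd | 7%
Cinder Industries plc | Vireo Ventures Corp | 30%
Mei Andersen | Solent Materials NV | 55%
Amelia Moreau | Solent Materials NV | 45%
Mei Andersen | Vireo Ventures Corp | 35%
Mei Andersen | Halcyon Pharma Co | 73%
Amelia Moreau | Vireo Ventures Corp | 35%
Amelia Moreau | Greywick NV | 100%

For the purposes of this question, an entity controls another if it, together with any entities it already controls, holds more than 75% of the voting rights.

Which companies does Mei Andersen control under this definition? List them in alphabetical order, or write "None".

Mei holds 100% of Rowan, so Mei controls Rowan.
Mei holds 100% of Cinder, so Mei controls Cinder.
No other company's threshold is met.

Cinder Industries plc, Rowan Energy GmbH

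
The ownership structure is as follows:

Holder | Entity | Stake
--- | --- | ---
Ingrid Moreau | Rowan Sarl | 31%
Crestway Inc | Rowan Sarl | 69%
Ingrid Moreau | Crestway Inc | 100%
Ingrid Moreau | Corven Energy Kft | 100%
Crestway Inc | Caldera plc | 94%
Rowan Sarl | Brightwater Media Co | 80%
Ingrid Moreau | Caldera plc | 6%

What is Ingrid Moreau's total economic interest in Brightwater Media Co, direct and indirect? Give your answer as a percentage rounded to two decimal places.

Ingrid reaches Brightwater along 2 paths.
Via Crestway → Rowan: 100% × 69% × 80% = 55.2%.
Via Rowan: 31% × 80% = 24.8%.
Total: 55.2% + 24.8% = 80%.
Rounded: 80.00%.

80.00%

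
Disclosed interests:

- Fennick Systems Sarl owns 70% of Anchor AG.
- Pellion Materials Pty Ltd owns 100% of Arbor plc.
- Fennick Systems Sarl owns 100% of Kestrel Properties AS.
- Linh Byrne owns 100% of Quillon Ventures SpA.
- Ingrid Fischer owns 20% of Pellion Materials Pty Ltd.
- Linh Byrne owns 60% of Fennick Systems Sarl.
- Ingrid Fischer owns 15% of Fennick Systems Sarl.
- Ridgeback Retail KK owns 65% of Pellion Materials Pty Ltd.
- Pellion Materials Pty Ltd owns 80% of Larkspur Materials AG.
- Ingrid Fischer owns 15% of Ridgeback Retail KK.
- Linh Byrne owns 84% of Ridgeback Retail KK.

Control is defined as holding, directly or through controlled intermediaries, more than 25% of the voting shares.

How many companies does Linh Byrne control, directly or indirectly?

8

Linh holds 84% of Ridgeback, so Linh controls Ridgeback.
Linh holds 60% of Fennick, so Linh controls Fennick.
Ridgeback holds 65% of Pellion, so Linh controls Pellion.
Fennick holds 100% of Kestrel, so Linh controls Kestrel.
Linh holds 100% of Quillon, so Linh controls Quillon.
Pellion holds 100% of Arbor, so Linh controls Arbor.
Pellion holds 80% of Larkspur, so Linh controls Larkspur.
Fennick holds 70% of Anchor, so Linh controls Anchor.
Linh controls 8 companies.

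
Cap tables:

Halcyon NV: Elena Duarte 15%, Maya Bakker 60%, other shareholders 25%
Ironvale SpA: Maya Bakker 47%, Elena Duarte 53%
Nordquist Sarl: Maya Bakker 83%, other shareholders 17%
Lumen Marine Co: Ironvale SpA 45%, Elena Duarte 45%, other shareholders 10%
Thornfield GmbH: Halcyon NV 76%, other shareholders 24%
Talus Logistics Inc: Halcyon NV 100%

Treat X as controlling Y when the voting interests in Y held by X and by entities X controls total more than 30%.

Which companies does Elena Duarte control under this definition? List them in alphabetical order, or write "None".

Ironvale SpA, Lumen Marine Co

Elena holds 53% of Ironvale, so Elena controls Ironvale.
Ironvale and Elena together hold 45% + 45% = 90% of Lumen, so Elena controls Lumen.
No other company's threshold is met.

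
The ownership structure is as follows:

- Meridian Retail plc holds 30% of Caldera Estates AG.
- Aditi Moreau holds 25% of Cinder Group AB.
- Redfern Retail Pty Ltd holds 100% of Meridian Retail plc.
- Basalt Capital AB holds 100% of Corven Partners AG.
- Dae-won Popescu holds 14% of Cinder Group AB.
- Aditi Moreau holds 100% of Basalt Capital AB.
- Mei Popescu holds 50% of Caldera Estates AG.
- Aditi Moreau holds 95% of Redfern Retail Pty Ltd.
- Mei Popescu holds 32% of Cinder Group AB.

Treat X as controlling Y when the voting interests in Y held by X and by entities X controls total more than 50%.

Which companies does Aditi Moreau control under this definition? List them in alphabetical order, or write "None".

Basalt Capital AB, Corven Partners AG, Meridian Retail plc, Redfern Retail Pty Ltd

Aditi holds 95% of Redfern, so Aditi controls Redfern.
Redfern holds 100% of Meridian, so Aditi controls Meridian.
Aditi holds 100% of Basalt, so Aditi controls Basalt.
Basalt holds 100% of Corven, so Aditi controls Corven.
No other company's threshold is met.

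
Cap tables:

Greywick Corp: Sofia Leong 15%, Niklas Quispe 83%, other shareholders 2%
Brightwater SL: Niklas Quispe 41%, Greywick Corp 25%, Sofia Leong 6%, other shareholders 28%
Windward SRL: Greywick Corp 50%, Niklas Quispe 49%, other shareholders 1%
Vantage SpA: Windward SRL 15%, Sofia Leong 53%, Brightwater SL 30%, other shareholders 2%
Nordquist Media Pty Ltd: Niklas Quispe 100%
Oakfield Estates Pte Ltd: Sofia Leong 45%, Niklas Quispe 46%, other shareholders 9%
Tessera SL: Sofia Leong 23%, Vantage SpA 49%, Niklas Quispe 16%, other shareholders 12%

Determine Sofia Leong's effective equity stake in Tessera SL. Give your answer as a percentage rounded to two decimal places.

50.95%

Sofia reaches Tessera along 5 paths.
Direct stake: 23% = 23%.
Via Greywick → Windward → Vantage: 15% × 50% × 15% × 49% = 0.55125%.
Via Vantage: 53% × 49% = 25.97%.
Via Greywick → Brightwater → Vantage: 15% × 25% × 30% × 49% = 0.55125%.
Via Brightwater → Vantage: 6% × 30% × 49% = 0.882%.
Total: 23% + 0.55125% + 25.97% + 0.55125% + 0.882% = 50.9545%.
Rounded: 50.95%.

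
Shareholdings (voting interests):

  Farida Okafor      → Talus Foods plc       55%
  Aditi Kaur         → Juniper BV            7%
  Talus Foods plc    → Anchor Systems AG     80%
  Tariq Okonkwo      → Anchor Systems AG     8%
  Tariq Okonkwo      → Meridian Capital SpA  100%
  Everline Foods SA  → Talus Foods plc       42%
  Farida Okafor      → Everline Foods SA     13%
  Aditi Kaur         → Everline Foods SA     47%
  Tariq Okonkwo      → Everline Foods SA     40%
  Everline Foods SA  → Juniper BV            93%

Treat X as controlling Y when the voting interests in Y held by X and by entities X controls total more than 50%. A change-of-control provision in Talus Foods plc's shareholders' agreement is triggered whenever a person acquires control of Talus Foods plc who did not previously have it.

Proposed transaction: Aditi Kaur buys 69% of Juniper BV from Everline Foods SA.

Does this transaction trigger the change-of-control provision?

No

The purchase adds only to Aditi's holdings (Everline's stake shrinks), so Aditi is the only person who could newly come to control Talus.
Aditi's largest direct stake is 47% in Everline, which does not meet the threshold, so Aditi controls no company.
Neither Aditi nor any entity Aditi controls holds any voting interest in Talus.
So before the transaction, Aditi does not control Talus.
After the purchase, Aditi's direct stake in Juniper rises to 7% + 69% = 76%, and Everline's stake falls to 24%.
Aditi holds 76% of Juniper, so Aditi controls Juniper.
After the transaction, neither Aditi nor any entity Aditi controls holds a voting interest in Talus, so Aditi still does not control it.
No new person acquires control, so the clause is not triggered.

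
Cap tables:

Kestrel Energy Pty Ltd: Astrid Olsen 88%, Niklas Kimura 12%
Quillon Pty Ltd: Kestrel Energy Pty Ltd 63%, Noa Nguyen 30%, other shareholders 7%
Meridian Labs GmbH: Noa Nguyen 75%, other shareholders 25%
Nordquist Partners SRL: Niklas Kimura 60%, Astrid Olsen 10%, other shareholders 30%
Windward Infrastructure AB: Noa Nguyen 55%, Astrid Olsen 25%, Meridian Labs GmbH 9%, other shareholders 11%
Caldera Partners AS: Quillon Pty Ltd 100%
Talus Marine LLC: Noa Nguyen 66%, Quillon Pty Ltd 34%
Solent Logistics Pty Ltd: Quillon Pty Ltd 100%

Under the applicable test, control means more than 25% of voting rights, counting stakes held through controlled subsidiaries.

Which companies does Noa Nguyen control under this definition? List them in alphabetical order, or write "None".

Caldera Partners AS, Meridian Labs GmbH, Quillon Pty Ltd, Solent Logistics Pty Ltd, Talus Marine LLC, Windward Infrastructure AB

Noa holds 30% of Quillon, so Noa controls Quillon.
Noa holds 75% of Meridian, so Noa controls Meridian.
Noa and Meridian together hold 55% + 9% = 64% of Windward, so Noa controls Windward.
Quillon holds 100% of Caldera, so Noa controls Caldera.
Noa and Quillon together hold 66% + 34% = 100% of Talus, so Noa controls Talus.
Quillon holds 100% of Solent, so Noa controls Solent.
No other company's threshold is met.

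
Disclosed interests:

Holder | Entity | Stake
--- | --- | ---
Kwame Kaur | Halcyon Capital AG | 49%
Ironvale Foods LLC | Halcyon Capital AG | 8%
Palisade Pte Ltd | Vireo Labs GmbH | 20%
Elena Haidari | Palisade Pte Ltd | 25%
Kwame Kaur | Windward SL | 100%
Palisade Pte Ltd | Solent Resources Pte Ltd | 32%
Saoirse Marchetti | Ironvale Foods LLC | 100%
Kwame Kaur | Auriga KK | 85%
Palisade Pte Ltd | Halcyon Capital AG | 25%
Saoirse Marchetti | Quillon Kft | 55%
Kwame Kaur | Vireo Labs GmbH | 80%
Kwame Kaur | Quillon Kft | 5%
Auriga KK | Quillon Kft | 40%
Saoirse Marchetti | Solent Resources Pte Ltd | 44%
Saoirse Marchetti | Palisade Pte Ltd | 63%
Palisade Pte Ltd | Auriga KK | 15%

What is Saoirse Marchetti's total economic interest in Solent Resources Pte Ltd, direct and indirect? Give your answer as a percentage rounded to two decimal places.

Saoirse reaches Solent along 2 paths.
Direct stake: 44% = 44%.
Via Palisade: 63% × 32% = 20.16%.
Total: 44% + 20.16% = 64.16%.

64.16%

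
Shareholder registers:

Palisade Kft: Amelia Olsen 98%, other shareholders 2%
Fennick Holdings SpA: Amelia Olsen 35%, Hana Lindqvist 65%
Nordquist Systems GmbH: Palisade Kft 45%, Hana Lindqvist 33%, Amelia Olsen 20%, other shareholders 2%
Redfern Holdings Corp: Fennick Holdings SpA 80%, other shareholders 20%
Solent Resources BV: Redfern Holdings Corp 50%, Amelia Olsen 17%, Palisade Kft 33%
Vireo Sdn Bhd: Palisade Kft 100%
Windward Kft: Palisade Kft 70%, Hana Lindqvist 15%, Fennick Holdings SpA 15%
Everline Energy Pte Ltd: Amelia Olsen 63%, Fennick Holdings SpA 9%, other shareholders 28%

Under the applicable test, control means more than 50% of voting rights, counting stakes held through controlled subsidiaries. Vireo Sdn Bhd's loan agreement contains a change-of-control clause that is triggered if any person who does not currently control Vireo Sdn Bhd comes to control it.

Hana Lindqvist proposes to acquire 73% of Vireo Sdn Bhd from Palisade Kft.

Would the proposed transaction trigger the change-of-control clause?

Yes

The purchase adds only to Hana's holdings (Palisade's stake shrinks), so Hana is the only person who could newly come to control Vireo.
Hana holds 65% of Fennick, so Hana controls Fennick.
Fennick holds 80% of Redfern, so Hana controls Redfern.
Neither Hana nor any entity Hana controls holds any voting interest in Vireo.
So before the transaction, Hana does not control Vireo.
After the purchase, Hana holds 73% of Vireo directly, and Palisade's stake falls to 27%.
Hana holds 73% of Vireo, so Hana controls Vireo.
Hana did not control Vireo before and does after, so the clause is triggered.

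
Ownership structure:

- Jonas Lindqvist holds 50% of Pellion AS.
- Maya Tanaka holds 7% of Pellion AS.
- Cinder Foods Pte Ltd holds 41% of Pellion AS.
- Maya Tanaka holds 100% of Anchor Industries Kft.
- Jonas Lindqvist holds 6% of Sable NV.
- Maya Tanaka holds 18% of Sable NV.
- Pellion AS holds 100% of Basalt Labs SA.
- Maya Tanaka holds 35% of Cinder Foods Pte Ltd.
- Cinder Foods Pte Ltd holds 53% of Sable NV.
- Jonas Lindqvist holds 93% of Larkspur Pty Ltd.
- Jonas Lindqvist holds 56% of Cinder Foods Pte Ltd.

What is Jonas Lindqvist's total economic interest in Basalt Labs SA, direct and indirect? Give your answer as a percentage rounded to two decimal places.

Jonas reaches Basalt along 2 paths.
Via Cinder → Pellion: 56% × 41% × 100% = 22.96%.
Via Pellion: 50% × 100% = 50%.
Total: 22.96% + 50% = 72.96%.

72.96%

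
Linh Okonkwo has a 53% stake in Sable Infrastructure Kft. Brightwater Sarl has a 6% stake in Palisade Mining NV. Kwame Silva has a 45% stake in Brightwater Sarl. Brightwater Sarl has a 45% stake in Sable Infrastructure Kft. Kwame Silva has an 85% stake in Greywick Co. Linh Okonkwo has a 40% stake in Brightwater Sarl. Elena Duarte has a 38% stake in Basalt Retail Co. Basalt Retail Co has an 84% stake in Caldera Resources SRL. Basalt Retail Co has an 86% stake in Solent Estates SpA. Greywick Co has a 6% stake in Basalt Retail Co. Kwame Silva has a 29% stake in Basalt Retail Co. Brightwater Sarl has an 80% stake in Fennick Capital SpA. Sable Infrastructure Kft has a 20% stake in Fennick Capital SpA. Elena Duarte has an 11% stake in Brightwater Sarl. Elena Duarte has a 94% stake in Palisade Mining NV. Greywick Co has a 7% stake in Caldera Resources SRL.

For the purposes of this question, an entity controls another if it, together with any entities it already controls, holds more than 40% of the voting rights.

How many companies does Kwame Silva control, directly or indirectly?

4

Kwame holds 45% of Brightwater, so Kwame controls Brightwater.
Brightwater holds 45% of Sable, so Kwame controls Sable.
Kwame holds 85% of Greywick, so Kwame controls Greywick.
Sable and Brightwater together hold 20% + 80% = 100% of Fennick, so Kwame controls Fennick.
No other company's threshold is met.
Kwame controls 4 companies.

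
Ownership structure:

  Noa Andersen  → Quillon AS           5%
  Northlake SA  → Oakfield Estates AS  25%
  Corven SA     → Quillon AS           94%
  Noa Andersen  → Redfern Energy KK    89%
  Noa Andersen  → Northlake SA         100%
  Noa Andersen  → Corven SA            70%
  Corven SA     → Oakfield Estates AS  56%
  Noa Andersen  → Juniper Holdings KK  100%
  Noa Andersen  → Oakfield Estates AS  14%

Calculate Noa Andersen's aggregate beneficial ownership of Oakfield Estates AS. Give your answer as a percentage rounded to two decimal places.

Noa reaches Oakfield along 3 paths.
Via Northlake: 100% × 25% = 25%.
Direct stake: 14% = 14%.
Via Corven: 70% × 56% = 39.2%.
Total: 25% + 14% + 39.2% = 78.2%.
Rounded: 78.20%.

78.20%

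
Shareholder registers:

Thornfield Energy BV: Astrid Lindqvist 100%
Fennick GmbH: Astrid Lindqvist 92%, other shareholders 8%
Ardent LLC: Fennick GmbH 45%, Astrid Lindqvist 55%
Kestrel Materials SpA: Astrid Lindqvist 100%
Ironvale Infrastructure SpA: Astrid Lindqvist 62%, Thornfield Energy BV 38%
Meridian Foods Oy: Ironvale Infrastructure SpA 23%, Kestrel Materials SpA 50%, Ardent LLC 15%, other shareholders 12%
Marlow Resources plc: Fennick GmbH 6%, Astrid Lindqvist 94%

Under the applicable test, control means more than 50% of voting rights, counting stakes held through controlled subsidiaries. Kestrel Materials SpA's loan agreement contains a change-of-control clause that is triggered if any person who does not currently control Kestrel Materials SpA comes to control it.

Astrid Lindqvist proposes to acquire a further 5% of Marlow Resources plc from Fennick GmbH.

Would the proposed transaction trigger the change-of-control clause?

The purchase adds only to Astrid's holdings (Fennick's stake shrinks), so Astrid is the only person who could newly come to control Kestrel.
Astrid holds 100% of Kestrel, so Astrid controls Kestrel.
So Astrid already controls Kestrel before the transaction.
After the purchase, Astrid's direct stake in Marlow rises to 94% + 5% = 99%, and Fennick's stake falls to 1%.
Astrid controlled Kestrel already, so this is not a new person acquiring control; every other person's position is unchanged or reduced.
No new person acquires control, so the clause is not triggered.

No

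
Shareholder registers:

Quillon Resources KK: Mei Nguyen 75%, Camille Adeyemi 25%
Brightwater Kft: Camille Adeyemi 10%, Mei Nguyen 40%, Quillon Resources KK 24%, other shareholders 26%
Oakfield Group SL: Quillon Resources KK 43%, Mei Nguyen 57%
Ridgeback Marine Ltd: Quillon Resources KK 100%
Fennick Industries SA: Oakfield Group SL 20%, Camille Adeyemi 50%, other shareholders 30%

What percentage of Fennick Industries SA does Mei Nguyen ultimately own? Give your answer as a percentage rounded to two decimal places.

Mei reaches Fennick along 2 paths.
Via Quillon → Oakfield: 75% × 43% × 20% = 6.45%.
Via Oakfield: 57% × 20% = 11.4%.
Total: 6.45% + 11.4% = 17.85%.

17.85%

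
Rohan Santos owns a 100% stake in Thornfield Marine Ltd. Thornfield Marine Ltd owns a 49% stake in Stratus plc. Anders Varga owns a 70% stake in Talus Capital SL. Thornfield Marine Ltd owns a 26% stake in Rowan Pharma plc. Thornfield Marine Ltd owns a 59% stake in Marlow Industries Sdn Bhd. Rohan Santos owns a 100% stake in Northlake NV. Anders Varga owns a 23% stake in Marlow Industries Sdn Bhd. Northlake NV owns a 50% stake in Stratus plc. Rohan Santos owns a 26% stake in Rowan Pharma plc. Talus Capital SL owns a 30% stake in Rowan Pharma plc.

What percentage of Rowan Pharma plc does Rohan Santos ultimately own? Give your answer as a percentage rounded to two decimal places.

Rohan reaches Rowan along 2 paths.
Via Thornfield: 100% × 26% = 26%.
Direct stake: 26% = 26%.
Total: 26% + 26% = 52%.
Rounded: 52.00%.

52.00%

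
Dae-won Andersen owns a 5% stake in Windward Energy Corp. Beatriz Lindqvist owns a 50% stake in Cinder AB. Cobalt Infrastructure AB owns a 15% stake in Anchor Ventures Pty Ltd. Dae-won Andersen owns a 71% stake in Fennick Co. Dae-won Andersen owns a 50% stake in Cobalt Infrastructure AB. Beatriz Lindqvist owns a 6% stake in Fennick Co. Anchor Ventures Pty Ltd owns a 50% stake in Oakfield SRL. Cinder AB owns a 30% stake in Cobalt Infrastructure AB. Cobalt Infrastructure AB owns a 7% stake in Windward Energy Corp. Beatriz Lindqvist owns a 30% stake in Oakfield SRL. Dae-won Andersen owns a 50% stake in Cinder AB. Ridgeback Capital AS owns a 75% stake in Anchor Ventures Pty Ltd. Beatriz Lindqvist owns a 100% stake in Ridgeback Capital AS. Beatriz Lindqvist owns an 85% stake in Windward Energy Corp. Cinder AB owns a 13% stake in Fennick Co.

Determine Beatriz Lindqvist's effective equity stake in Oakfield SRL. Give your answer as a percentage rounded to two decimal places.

Beatriz reaches Oakfield along 3 paths.
Direct stake: 30% = 30%.
Via Ridgeback → Anchor: 100% × 75% × 50% = 37.5%.
Via Cinder → Cobalt → Anchor: 50% × 30% × 15% × 50% = 1.125%.
Total: 30% + 37.5% + 1.125% = 68.625%.
Rounded: 68.63%.

68.63%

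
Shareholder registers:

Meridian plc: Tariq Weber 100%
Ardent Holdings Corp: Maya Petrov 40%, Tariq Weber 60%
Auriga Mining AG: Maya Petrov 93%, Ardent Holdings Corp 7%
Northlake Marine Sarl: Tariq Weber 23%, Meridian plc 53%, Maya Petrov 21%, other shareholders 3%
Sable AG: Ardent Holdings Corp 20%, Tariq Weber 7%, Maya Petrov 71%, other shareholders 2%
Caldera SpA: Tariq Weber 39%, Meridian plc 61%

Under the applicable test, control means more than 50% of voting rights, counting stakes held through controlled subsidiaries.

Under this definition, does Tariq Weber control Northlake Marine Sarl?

Yes

Tariq holds 100% of Meridian, so Tariq controls Meridian.
Tariq and Meridian together hold 23% + 53% = 76% of Northlake, so Tariq controls Northlake.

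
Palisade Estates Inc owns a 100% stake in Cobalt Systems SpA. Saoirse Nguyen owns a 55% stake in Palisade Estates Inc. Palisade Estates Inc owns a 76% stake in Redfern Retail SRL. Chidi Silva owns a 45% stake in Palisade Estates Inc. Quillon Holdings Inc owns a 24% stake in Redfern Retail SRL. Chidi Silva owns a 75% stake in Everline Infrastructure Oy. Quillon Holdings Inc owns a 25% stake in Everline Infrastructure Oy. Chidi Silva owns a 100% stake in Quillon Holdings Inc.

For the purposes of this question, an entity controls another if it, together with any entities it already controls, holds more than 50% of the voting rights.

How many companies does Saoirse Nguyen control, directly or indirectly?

3

Saoirse holds 55% of Palisade, so Saoirse controls Palisade.
Palisade holds 76% of Redfern, so Saoirse controls Redfern.
Palisade holds 100% of Cobalt, so Saoirse controls Cobalt.
No other company's threshold is met.
Saoirse controls 3 companies.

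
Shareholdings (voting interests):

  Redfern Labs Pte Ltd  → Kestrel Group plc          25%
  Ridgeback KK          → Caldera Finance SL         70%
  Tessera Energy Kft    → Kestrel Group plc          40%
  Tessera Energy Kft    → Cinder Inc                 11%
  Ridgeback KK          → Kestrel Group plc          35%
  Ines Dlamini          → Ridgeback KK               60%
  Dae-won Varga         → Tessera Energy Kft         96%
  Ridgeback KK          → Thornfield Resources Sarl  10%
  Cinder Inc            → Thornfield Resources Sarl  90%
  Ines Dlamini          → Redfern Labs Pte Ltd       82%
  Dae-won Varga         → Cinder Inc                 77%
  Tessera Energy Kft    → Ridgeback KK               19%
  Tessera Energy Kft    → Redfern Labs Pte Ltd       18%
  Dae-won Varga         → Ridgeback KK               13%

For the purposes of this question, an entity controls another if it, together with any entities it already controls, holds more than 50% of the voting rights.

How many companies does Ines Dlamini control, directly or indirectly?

Ines holds 82% of Redfern, so Ines controls Redfern.
Ines holds 60% of Ridgeback, so Ines controls Ridgeback.
Ridgeback holds 70% of Caldera, so Ines controls Caldera.
Ridgeback and Redfern together hold 35% + 25% = 60% of Kestrel, so Ines controls Kestrel.
No other company's threshold is met.
Ines controls 4 companies.

4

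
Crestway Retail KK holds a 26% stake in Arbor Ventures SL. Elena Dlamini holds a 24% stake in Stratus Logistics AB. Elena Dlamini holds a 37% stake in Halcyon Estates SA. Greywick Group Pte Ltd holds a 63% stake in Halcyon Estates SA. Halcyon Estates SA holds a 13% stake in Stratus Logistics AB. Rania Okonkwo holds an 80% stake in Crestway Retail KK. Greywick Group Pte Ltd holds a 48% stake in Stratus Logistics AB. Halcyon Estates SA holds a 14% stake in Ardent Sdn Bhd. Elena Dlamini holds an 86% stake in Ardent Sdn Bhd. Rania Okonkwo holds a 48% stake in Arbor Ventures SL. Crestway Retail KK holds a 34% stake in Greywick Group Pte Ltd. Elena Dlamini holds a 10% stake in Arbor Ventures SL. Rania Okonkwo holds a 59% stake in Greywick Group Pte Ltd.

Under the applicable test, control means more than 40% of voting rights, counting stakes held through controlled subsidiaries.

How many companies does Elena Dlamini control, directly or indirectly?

1

Elena holds 86% of Ardent, so Elena controls Ardent.
No other company's threshold is met.
Elena controls 1 company.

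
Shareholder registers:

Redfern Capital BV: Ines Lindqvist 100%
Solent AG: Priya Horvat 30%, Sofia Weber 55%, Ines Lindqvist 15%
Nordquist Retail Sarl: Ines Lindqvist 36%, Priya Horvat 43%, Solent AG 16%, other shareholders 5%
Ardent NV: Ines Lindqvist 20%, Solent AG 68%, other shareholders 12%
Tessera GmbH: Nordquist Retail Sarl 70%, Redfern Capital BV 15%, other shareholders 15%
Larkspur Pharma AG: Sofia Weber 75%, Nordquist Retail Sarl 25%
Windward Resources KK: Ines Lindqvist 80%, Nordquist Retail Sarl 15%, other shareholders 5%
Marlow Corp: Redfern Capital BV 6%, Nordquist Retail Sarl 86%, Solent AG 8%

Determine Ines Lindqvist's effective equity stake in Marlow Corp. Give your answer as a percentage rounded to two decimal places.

40.22%

Ines reaches Marlow along 4 paths.
Via Redfern: 100% × 6% = 6%.
Via Nordquist: 36% × 86% = 30.96%.
Via Solent → Nordquist: 15% × 16% × 86% = 2.064%.
Via Solent: 15% × 8% = 1.2%.
Total: 6% + 30.96% + 2.064% + 1.2% = 40.224%.
Rounded: 40.22%.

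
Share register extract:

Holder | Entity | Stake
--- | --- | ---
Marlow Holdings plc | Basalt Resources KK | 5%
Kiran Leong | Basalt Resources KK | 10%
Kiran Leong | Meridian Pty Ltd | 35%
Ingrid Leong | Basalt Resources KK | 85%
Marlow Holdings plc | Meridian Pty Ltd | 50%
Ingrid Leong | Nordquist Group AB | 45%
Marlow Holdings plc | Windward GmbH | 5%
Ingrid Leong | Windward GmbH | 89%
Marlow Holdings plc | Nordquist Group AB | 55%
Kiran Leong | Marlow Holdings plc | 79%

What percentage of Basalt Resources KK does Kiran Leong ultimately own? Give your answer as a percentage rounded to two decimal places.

Kiran reaches Basalt along 2 paths.
Via Marlow: 79% × 5% = 3.95%.
Direct stake: 10% = 10%.
Total: 3.95% + 10% = 13.95%.

13.95%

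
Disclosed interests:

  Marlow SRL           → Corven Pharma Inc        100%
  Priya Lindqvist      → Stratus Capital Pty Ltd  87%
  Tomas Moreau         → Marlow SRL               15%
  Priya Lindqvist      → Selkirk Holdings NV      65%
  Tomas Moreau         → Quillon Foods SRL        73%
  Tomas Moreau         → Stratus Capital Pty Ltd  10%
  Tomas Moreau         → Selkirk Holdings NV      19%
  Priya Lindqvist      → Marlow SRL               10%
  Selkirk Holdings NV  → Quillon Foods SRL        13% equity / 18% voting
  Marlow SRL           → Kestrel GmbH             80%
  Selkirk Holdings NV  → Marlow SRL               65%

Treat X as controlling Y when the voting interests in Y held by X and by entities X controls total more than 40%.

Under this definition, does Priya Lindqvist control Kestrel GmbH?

Yes

Priya holds 65% of Selkirk, so Priya controls Selkirk.
Selkirk and Priya together hold 65% + 10% = 75% of Marlow, so Priya controls Marlow.
Marlow holds 80% of Kestrel, so Priya controls Kestrel.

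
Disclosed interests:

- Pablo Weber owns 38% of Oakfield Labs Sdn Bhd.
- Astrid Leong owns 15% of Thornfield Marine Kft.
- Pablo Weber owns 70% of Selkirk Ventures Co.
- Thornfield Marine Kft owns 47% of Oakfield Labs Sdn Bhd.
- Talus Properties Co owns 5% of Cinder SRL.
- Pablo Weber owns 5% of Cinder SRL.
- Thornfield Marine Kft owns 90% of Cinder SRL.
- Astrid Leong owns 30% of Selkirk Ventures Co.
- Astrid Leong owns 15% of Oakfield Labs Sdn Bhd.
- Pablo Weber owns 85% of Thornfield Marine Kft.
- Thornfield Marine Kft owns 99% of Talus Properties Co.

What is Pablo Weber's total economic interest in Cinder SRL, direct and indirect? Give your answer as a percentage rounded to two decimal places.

85.71%

Pablo reaches Cinder along 3 paths.
Via Thornfield → Talus: 85% × 99% × 5% = 4.2075%.
Via Thornfield: 85% × 90% = 76.5%.
Direct stake: 5% = 5%.
Total: 4.2075% + 76.5% + 5% = 85.7075%.
Rounded: 85.71%.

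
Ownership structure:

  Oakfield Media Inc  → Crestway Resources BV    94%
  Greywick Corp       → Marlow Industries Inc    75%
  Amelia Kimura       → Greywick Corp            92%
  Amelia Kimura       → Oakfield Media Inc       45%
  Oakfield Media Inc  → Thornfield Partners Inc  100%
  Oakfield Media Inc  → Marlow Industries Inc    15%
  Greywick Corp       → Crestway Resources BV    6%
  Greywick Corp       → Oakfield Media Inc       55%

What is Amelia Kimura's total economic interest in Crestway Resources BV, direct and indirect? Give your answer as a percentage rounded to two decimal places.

Amelia reaches Crestway along 3 paths.
Via Greywick: 92% × 6% = 5.52%.
Via Oakfield: 45% × 94% = 42.3%.
Via Greywick → Oakfield: 92% × 55% × 94% = 47.564%.
Total: 5.52% + 42.3% + 47.564% = 95.384%.
Rounded: 95.38%.

95.38%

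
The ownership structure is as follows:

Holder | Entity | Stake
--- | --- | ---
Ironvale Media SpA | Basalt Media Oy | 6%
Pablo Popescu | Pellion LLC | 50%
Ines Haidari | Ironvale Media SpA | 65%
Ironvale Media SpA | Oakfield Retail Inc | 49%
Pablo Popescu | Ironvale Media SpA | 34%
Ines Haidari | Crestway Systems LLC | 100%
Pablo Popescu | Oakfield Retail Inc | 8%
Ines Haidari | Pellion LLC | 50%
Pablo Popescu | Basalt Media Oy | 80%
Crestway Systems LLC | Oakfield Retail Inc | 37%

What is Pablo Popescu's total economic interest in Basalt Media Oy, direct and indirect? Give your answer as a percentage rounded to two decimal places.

82.04%

Pablo reaches Basalt along 2 paths.
Direct stake: 80% = 80%.
Via Ironvale: 34% × 6% = 2.04%.
Total: 80% + 2.04% = 82.04%.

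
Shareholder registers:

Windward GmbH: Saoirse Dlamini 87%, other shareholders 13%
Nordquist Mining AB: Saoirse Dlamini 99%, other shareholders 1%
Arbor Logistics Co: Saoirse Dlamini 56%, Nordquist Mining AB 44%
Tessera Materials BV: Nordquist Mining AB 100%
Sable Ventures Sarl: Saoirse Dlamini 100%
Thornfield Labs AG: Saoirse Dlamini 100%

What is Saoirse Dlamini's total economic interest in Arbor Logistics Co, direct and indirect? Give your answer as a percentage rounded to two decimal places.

99.56%

Saoirse reaches Arbor along 2 paths.
Direct stake: 56% = 56%.
Via Nordquist: 99% × 44% = 43.56%.
Total: 56% + 43.56% = 99.56%.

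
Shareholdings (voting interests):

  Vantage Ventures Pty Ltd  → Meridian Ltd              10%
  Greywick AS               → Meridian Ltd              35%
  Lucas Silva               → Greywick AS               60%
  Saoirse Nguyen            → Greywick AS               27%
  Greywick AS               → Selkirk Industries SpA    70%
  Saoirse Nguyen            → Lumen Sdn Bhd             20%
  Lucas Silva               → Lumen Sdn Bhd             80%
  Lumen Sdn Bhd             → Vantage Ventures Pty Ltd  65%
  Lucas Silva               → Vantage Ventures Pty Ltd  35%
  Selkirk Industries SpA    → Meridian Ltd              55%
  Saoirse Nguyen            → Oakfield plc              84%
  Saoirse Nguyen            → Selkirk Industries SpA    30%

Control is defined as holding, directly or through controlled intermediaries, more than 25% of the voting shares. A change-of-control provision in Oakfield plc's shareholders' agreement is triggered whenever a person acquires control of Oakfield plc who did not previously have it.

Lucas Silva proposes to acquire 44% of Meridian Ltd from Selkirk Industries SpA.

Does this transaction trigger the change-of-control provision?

The purchase adds only to Lucas's holdings (Selkirk's stake shrinks), so Lucas is the only person who could newly come to control Oakfield.
Lucas holds 80% of Lumen, so Lucas controls Lumen.
Lucas holds 60% of Greywick, so Lucas controls Greywick.
Greywick holds 70% of Selkirk, so Lucas controls Selkirk.
Lucas and Lumen together hold 35% + 65% = 100% of Vantage, so Lucas controls Vantage.
Vantage and Greywick and Selkirk together hold 10% + 35% + 55% = 100% of Meridian, so Lucas controls Meridian.
Neither Lucas nor any entity Lucas controls holds any voting interest in Oakfield.
So before the transaction, Lucas does not control Oakfield.
After the purchase, Lucas holds 44% of Meridian directly, and Selkirk's stake falls to 11%.
Vantage and Greywick and Selkirk and Lucas together hold 10% + 35% + 11% + 44% = 100% of Meridian, so Lucas controls Meridian.
After the transaction, neither Lucas nor any entity Lucas controls holds a voting interest in Oakfield, so Lucas still does not control it.
No new person acquires control, so the clause is not triggered.

No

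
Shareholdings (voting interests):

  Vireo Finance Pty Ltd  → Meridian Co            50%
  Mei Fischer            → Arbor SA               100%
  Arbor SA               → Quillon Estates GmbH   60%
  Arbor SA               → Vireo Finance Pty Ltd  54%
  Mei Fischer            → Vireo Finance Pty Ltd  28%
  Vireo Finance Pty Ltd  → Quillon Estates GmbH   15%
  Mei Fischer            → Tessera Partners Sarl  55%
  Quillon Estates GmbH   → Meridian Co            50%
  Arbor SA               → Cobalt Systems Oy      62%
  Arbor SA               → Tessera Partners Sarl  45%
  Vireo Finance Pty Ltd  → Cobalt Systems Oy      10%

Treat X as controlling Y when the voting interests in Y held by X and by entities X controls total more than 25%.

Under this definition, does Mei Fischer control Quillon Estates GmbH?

Yes

Mei holds 100% of Arbor, so Mei controls Arbor.
Mei and Arbor together hold 28% + 54% = 82% of Vireo, so Mei controls Vireo.
Arbor and Vireo together hold 60% + 15% = 75% of Quillon, so Mei controls Quillon.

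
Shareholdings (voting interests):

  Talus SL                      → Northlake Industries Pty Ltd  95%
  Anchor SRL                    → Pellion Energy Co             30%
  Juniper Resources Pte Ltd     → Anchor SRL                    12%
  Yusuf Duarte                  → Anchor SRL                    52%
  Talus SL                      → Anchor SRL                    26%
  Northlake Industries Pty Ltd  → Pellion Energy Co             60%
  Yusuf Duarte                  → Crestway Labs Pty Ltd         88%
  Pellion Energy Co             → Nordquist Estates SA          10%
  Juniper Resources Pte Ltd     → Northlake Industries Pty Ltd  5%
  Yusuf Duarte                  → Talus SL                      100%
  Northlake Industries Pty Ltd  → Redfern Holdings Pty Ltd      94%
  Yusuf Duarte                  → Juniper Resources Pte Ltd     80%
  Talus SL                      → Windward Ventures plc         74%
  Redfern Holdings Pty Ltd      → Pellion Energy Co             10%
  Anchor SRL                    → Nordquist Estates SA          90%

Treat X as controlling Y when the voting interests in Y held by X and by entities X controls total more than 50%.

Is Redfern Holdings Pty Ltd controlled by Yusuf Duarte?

Yes

Yusuf holds 100% of Talus, so Yusuf controls Talus.
Yusuf holds 80% of Juniper, so Yusuf controls Juniper.
Juniper and Talus together hold 5% + 95% = 100% of Northlake, so Yusuf controls Northlake.
Northlake holds 94% of Redfern, so Yusuf controls Redfern.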